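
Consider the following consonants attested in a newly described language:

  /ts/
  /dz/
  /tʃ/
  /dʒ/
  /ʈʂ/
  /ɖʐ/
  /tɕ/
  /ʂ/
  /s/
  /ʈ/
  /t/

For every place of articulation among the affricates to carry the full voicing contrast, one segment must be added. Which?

/dʑ/

Voiceless: /ts/ (alveolar), /tʃ/ (postalveolar), /ʈʂ/ (retroflex), /tɕ/ (alveolo-palatal).
Voiced: /dz/ (alveolar), /dʒ/ (postalveolar), /ɖʐ/ (retroflex).
The alveolo-palatal row has no voiced member, so the gap is the voiced alveolo-palatal affricate /dʑ/.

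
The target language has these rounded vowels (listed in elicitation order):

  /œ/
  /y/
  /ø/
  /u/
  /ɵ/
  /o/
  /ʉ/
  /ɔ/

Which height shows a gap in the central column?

low-mid

Front: /y/ (high), /ø/ (high-mid), /œ/ (low-mid).
Central: /ʉ/ (high), /ɵ/ (high-mid).
Back: /u/ (high), /o/ (high-mid), /ɔ/ (low-mid).
Every height has a central member except low-mid, where /ɞ/ would be expected.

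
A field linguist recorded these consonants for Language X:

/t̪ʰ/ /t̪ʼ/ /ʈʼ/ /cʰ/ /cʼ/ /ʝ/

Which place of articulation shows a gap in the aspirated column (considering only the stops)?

place of articulation  aspirated  ejective
dental            t̪ʰ       t̪ʼ     
retroflex         —         ʈʼ      
palatal           cʰ        cʼ      
Every place of articulation has an aspirated member except retroflex, where /ʈʰ/ would be expected.

retroflex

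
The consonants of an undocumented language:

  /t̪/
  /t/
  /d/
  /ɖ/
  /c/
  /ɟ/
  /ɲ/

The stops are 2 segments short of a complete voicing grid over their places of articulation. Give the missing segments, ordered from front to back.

place of articulation  voiceless  voiced  
dental            t̪        —       
alveolar          t         d       
retroflex         —         ɖ       
palatal           c         ɟ       
Gaps, from front to back: dental lacks voiced (/d̪/); retroflex lacks voiceless (/ʈ/).

/d̪/, /ʈ/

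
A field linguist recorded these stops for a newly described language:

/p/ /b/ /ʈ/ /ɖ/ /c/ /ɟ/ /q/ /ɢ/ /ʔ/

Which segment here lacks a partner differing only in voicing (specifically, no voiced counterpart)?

/ʔ/

Bilabial: /p/ ~ /b/
Retroflex: /ʈ/ ~ /ɖ/
Palatal: /c/ ~ /ɟ/
Uvular: /q/ ~ /ɢ/
Glottal: only /ʔ/ (voiceless); no voiced partner.
So /ʔ/ is the unpaired segment.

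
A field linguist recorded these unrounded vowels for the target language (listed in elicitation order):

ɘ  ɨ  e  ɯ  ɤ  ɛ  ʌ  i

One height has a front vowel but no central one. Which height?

low-mid

height            front     central   back    
high              i         ɨ         ɯ       
high-mid          e         ɘ         ɤ       
low-mid           ɛ         —         ʌ       
Every height has a central member except low-mid, where /ɜ/ would be expected.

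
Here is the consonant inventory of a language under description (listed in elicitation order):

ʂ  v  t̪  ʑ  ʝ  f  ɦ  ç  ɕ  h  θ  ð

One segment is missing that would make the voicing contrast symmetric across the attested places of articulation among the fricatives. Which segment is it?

labiodental: voiceless /f/, voiced /v/.
dental: voiceless /θ/, voiced /ð/.
retroflex: voiceless /ʂ/, voiced —.
alveolo-palatal: voiceless /ɕ/, voiced /ʑ/.
palatal: voiceless /ç/, voiced /ʝ/.
glottal: voiceless /h/, voiced /ɦ/.
The retroflex row has no voiced member, so the gap is the voiced retroflex fricative /ʐ/.

/ʐ/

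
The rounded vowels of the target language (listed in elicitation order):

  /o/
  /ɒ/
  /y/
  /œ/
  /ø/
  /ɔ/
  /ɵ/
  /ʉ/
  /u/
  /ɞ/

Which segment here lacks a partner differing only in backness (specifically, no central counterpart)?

High: /y/ ~ /ʉ/ ~ /u/
High-mid: /ø/ ~ /ɵ/ ~ /o/
Low-mid: /œ/ ~ /ɞ/ ~ /ɔ/
Low: only /ɒ/ (back); no central partner.
So /ɒ/ is the unpaired segment.

/ɒ/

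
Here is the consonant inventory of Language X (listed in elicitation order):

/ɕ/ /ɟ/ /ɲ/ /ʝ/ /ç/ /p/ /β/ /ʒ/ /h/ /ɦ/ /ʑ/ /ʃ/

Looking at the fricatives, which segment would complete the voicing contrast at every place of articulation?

/ɸ/

Voiceless: /ʃ/ (postalveolar), /ɕ/ (alveolo-palatal), /ç/ (palatal), /h/ (glottal).
Voiced: /β/ (bilabial), /ʒ/ (postalveolar), /ʑ/ (alveolo-palatal), /ʝ/ (palatal), /ɦ/ (glottal).
The bilabial row has no voiceless member, so the gap is the voiceless bilabial fricative /ɸ/.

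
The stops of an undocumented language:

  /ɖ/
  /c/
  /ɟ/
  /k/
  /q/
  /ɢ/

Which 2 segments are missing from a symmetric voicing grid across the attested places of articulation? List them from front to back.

/ʈ/, /ɡ/

retroflex: voiceless —, voiced /ɖ/.
palatal: voiceless /c/, voiced /ɟ/.
velar: voiceless /k/, voiced —.
uvular: voiceless /q/, voiced /ɢ/.
Gaps, from front to back: retroflex lacks voiceless (/ʈ/); velar lacks voiced (/ɡ/).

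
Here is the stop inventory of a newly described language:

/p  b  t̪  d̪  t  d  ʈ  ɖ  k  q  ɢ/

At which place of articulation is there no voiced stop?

bilabial: voiceless /p/, voiced /b/.
dental: voiceless /t̪/, voiced /d̪/.
alveolar: voiceless /t/, voiced /d/.
retroflex: voiceless /ʈ/, voiced /ɖ/.
velar: voiceless /k/, voiced —.
uvular: voiceless /q/, voiced /ɢ/.
Every place of articulation has a voiced member except velar, where /ɡ/ would be expected.

velar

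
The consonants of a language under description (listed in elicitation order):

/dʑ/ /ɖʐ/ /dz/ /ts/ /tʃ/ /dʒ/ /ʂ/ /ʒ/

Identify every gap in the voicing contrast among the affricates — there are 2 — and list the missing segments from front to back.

place of articulation  voiceless  voiced  
alveolar          ts        dz      
postalveolar      tʃ        dʒ      
retroflex         —         ɖʐ      
alveolo-palatal   —         dʑ      
Gaps, from front to back: retroflex lacks voiceless (/ʈʂ/); alveolo-palatal lacks voiceless (/tɕ/).

/ʈʂ/, /tɕ/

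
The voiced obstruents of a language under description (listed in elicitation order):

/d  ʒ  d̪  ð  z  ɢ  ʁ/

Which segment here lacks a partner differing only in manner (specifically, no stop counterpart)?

/ʒ/

Dental: /d̪/ ~ /ð/
Alveolar: /d/ ~ /z/
Uvular: /ɢ/ ~ /ʁ/
Postalveolar: only /ʒ/ (fricative); no stop partner.
So /ʒ/ is the unpaired segment.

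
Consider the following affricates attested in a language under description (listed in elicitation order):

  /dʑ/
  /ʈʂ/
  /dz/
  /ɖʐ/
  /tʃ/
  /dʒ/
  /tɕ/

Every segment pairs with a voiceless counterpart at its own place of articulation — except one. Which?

Postalveolar: /tʃ/ ~ /dʒ/
Retroflex: /ʈʂ/ ~ /ɖʐ/
Alveolo-palatal: /tɕ/ ~ /dʑ/
Alveolar: only /dz/ (voiced); no voiceless partner.
So /dz/ is the unpaired segment.

/dz/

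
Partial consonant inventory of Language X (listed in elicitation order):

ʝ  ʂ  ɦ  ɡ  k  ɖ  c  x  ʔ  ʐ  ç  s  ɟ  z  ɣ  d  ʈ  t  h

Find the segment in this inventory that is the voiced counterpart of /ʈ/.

/ɖ/

/ʈ/ is a voiceless retroflex stop.
The voiced counterpart is a voiced retroflex stop — in this inventory, /ɖ/.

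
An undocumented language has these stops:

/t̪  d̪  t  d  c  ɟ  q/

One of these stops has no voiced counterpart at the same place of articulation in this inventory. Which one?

Dental: /t̪/ ~ /d̪/
Alveolar: /t/ ~ /d/
Palatal: /c/ ~ /ɟ/
Uvular: only /q/ (voiceless); no voiced partner.
So /q/ is the unpaired segment.

/q/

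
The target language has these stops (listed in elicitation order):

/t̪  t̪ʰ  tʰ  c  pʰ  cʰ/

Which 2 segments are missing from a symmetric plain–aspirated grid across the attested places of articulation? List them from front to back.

place of articulation  plain     aspirated
bilabial          —         pʰ      
dental            t̪        t̪ʰ     
alveolar          —         tʰ      
palatal           c         cʰ      
Gaps, from front to back: bilabial lacks plain (/p/); alveolar lacks plain (/t/).

/p/, /t/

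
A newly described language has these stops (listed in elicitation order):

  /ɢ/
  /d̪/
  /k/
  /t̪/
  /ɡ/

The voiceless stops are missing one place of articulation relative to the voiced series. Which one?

place of articulation  voiceless  voiced  
dental            t̪        d̪      
velar             k         ɡ       
uvular            —         ɢ       
Every place of articulation has a voiceless member except uvular, where /q/ would be expected.

uvular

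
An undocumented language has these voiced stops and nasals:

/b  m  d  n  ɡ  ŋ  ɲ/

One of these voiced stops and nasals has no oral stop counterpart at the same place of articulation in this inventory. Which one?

/ɲ/

Bilabial: /b/ ~ /m/
Alveolar: /d/ ~ /n/
Velar: /ɡ/ ~ /ŋ/
Palatal: only /ɲ/ (nasal); no oral stop partner.
So /ɲ/ is the unpaired segment.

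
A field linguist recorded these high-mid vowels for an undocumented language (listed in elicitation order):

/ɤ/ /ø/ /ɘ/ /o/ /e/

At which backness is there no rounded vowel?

central

backness          unrounded  rounded 
front             e         ø       
central           ɘ         —       
back              ɤ         o       
Every backness has a rounded member except central, where /ɵ/ would be expected.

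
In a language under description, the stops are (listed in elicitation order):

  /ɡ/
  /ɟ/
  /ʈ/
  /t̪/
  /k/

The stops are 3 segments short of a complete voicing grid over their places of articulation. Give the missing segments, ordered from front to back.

/d̪/, /ɖ/, /c/

Voiceless: /t̪/ (dental), /ʈ/ (retroflex), /k/ (velar).
Voiced: /ɟ/ (palatal), /ɡ/ (velar).
Gaps, from front to back: dental lacks voiced (/d̪/); retroflex lacks voiced (/ɖ/); palatal lacks voiceless (/c/).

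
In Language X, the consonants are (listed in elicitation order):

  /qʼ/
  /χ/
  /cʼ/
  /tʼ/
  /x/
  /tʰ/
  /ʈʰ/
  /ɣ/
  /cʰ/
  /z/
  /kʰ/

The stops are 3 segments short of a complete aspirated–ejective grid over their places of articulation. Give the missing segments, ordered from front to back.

Aspirated: /tʰ/ (alveolar), /ʈʰ/ (retroflex), /cʰ/ (palatal), /kʰ/ (velar).
Ejective: /tʼ/ (alveolar), /cʼ/ (palatal), /qʼ/ (uvular).
Gaps, from front to back: retroflex lacks ejective (/ʈʼ/); velar lacks ejective (/kʼ/); uvular lacks aspirated (/qʰ/).

/ʈʼ/, /kʼ/, /qʰ/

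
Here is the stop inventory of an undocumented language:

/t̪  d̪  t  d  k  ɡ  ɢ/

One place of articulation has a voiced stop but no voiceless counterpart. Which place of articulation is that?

Voiceless: /t̪/ (dental), /t/ (alveolar), /k/ (velar).
Voiced: /d̪/ (dental), /d/ (alveolar), /ɡ/ (velar), /ɢ/ (uvular).
Every place of articulation has a voiceless member except uvular, where /q/ would be expected.

uvular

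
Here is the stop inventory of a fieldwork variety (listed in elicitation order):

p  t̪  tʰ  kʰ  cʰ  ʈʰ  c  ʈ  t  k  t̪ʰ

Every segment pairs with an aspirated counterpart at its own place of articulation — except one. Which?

/p/

Dental: /t̪/ ~ /t̪ʰ/
Alveolar: /t/ ~ /tʰ/
Retroflex: /ʈ/ ~ /ʈʰ/
Palatal: /c/ ~ /cʰ/
Velar: /k/ ~ /kʰ/
Bilabial: only /p/ (plain); no aspirated partner.
So /p/ is the unpaired segment.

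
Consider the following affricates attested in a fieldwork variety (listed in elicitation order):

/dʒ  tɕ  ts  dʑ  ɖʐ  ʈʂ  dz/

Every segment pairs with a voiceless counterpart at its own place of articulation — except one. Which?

Alveolar: /ts/ ~ /dz/
Retroflex: /ʈʂ/ ~ /ɖʐ/
Alveolo-palatal: /tɕ/ ~ /dʑ/
Postalveolar: only /dʒ/ (voiced); no voiceless partner.
So /dʒ/ is the unpaired segment.

/dʒ/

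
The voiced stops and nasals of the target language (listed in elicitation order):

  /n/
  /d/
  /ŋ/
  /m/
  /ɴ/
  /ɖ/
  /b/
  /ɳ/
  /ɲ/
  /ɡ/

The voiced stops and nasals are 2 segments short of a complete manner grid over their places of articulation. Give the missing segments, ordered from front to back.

/ɟ/, /ɢ/

bilabial: oral stop /b/, nasal /m/.
alveolar: oral stop /d/, nasal /n/.
retroflex: oral stop /ɖ/, nasal /ɳ/.
palatal: oral stop —, nasal /ɲ/.
velar: oral stop /ɡ/, nasal /ŋ/.
uvular: oral stop —, nasal /ɴ/.
Gaps, from front to back: palatal lacks oral stop (/ɟ/); uvular lacks oral stop (/ɢ/).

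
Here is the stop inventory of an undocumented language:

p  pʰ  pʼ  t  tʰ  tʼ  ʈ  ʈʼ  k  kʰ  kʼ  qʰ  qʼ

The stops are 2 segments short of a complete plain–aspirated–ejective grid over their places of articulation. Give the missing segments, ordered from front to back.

/ʈʰ/, /q/

Plain: /p/ (bilabial), /t/ (alveolar), /ʈ/ (retroflex), /k/ (velar).
Aspirated: /pʰ/ (bilabial), /tʰ/ (alveolar), /kʰ/ (velar), /qʰ/ (uvular).
Ejective: /pʼ/ (bilabial), /tʼ/ (alveolar), /ʈʼ/ (retroflex), /kʼ/ (velar), /qʼ/ (uvular).
Gaps, from front to back: retroflex lacks aspirated (/ʈʰ/); uvular lacks plain (/q/).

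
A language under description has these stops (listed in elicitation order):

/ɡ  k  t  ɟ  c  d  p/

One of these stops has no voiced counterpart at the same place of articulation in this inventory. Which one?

/p/

Alveolar: /t/ ~ /d/
Palatal: /c/ ~ /ɟ/
Velar: /k/ ~ /ɡ/
Bilabial: only /p/ (voiceless); no voiced partner.
So /p/ is the unpaired segment.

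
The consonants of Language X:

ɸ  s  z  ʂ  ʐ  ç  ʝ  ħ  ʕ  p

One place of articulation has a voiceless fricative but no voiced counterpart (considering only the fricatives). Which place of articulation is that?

bilabial

place of articulation  voiceless  voiced  
bilabial          ɸ         —       
alveolar          s         z       
retroflex         ʂ         ʐ       
palatal           ç         ʝ       
pharyngeal        ħ         ʕ       
Every place of articulation has a voiced member except bilabial, where /β/ would be expected.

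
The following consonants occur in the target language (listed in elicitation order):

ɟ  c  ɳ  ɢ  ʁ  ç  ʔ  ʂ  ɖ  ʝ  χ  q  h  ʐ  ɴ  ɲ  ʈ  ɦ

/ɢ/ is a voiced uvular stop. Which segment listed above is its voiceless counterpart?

/q/

The voiceless counterpart is a voiceless uvular stop — in this inventory, /q/.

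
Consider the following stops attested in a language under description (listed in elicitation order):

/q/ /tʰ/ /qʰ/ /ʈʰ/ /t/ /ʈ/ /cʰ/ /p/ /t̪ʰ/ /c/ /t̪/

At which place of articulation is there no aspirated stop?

Plain: /p/ (bilabial), /t̪/ (dental), /t/ (alveolar), /ʈ/ (retroflex), /c/ (palatal), /q/ (uvular).
Aspirated: /t̪ʰ/ (dental), /tʰ/ (alveolar), /ʈʰ/ (retroflex), /cʰ/ (palatal), /qʰ/ (uvular).
Every place of articulation has an aspirated member except bilabial, where /pʰ/ would be expected.

bilabial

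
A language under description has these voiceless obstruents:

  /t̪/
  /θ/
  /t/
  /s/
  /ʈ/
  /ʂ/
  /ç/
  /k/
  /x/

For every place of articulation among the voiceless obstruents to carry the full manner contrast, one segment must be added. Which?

/c/

place of articulation  stop      fricative
dental            t̪        θ       
alveolar          t         s       
retroflex         ʈ         ʂ       
palatal           —         ç       
velar             k         x       
The palatal row has no stop member, so the gap is the palatal stop /c/.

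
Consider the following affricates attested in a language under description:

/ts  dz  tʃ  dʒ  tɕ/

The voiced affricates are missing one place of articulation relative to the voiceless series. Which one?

alveolo-palatal

place of articulation  voiceless  voiced  
alveolar          ts        dz      
postalveolar      tʃ        dʒ      
alveolo-palatal   tɕ        —       
Every place of articulation has a voiced member except alveolo-palatal, where /dʑ/ would be expected.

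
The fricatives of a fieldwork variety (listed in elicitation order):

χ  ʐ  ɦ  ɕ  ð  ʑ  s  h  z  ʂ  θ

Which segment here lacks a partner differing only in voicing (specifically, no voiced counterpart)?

Dental: /θ/ ~ /ð/
Alveolar: /s/ ~ /z/
Retroflex: /ʂ/ ~ /ʐ/
Alveolo-palatal: /ɕ/ ~ /ʑ/
Glottal: /h/ ~ /ɦ/
Uvular: only /χ/ (voiceless); no voiced partner.
So /χ/ is the unpaired segment.

/χ/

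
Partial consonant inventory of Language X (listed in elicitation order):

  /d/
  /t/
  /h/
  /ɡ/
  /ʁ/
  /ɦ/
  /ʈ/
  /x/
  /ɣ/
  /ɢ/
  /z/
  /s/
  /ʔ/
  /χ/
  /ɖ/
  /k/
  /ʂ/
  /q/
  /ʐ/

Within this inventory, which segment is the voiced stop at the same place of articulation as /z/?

/z/ is a voiced alveolar fricative.
The voiced stop at the same place is a voiced alveolar stop — in this inventory, /d/.

/d/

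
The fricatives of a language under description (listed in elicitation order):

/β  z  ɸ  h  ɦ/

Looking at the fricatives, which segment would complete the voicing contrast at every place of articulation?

bilabial: voiceless /ɸ/, voiced /β/.
alveolar: voiceless —, voiced /z/.
glottal: voiceless /h/, voiced /ɦ/.
The alveolar row has no voiceless member, so the gap is the voiceless alveolar fricative /s/.

/s/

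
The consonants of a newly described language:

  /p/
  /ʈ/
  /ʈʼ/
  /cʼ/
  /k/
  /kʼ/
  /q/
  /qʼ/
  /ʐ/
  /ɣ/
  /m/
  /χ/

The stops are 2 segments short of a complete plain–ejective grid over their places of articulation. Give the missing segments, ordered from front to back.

place of articulation  plain     ejective
bilabial          p         —       
retroflex         ʈ         ʈʼ      
palatal           —         cʼ      
velar             k         kʼ      
uvular            q         qʼ      
Gaps, from front to back: bilabial lacks ejective (/pʼ/); palatal lacks plain (/c/).

/pʼ/, /c/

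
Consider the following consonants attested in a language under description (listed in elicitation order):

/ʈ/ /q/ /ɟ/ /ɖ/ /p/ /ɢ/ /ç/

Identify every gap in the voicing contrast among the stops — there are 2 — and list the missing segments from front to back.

/b/, /c/

Voiceless: /p/ (bilabial), /ʈ/ (retroflex), /q/ (uvular).
Voiced: /ɖ/ (retroflex), /ɟ/ (palatal), /ɢ/ (uvular).
Gaps, from front to back: bilabial lacks voiced (/b/); palatal lacks voiceless (/c/).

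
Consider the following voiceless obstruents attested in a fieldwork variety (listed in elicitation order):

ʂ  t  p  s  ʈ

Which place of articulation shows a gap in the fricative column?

place of articulation  stop      fricative
bilabial          p         —       
alveolar          t         s       
retroflex         ʈ         ʂ       
Every place of articulation has a fricative member except bilabial, where /ɸ/ would be expected.

bilabial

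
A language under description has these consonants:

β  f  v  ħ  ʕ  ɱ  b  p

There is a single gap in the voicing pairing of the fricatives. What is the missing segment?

/ɸ/

place of articulation  voiceless  voiced  
bilabial          —         β       
labiodental       f         v       
pharyngeal        ħ         ʕ       
The bilabial row has no voiceless member, so the gap is the voiceless bilabial fricative /ɸ/.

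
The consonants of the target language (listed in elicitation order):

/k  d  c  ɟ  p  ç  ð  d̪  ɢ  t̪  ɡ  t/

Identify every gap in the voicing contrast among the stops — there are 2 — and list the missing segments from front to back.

Voiceless: /p/ (bilabial), /t̪/ (dental), /t/ (alveolar), /c/ (palatal), /k/ (velar).
Voiced: /d̪/ (dental), /d/ (alveolar), /ɟ/ (palatal), /ɡ/ (velar), /ɢ/ (uvular).
Gaps, from front to back: bilabial lacks voiced (/b/); uvular lacks voiceless (/q/).

/b/, /q/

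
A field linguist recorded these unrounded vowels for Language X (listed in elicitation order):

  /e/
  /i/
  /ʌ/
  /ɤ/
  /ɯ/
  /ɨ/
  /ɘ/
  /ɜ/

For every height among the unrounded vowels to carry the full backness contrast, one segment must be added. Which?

/ɛ/

Front: /i/ (high), /e/ (high-mid).
Central: /ɨ/ (high), /ɘ/ (high-mid), /ɜ/ (low-mid).
Back: /ɯ/ (high), /ɤ/ (high-mid), /ʌ/ (low-mid).
The low-mid row has no front member, so the gap is the low-mid front unrounded vowel /ɛ/.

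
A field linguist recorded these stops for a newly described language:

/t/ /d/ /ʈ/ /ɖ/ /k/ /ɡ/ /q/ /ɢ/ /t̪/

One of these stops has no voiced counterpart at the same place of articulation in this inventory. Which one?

Alveolar: /t/ ~ /d/
Retroflex: /ʈ/ ~ /ɖ/
Velar: /k/ ~ /ɡ/
Uvular: /q/ ~ /ɢ/
Dental: only /t̪/ (voiceless); no voiced partner.
So /t̪/ is the unpaired segment.

/t̪/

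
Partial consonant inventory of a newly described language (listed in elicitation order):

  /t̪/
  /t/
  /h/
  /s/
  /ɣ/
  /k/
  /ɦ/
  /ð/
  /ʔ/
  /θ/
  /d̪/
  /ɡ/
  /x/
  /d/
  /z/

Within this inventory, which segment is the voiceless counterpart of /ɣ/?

/x/

/ɣ/ is a voiced velar fricative.
The voiceless counterpart is a voiceless velar fricative — in this inventory, /x/.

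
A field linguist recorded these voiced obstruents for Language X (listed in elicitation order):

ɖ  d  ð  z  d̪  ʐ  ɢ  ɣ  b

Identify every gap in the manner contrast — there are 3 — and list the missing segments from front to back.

Stop: /b/ (bilabial), /d̪/ (dental), /d/ (alveolar), /ɖ/ (retroflex), /ɢ/ (uvular).
Fricative: /ð/ (dental), /z/ (alveolar), /ʐ/ (retroflex), /ɣ/ (velar).
Gaps, from front to back: bilabial lacks fricative (/β/); velar lacks stop (/ɡ/); uvular lacks fricative (/ʁ/).

/β/, /ɡ/, /ʁ/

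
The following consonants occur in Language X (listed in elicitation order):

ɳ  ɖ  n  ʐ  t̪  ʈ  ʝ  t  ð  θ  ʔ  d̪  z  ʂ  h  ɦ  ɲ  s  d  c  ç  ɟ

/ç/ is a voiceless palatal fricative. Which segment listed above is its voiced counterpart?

/ʝ/

The voiced counterpart is a voiced palatal fricative — in this inventory, /ʝ/.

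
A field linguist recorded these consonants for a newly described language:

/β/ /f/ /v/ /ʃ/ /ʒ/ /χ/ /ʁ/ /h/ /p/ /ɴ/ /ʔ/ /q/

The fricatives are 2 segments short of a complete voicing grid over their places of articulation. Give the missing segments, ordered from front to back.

/ɸ/, /ɦ/

Voiceless: /f/ (labiodental), /ʃ/ (postalveolar), /χ/ (uvular), /h/ (glottal).
Voiced: /β/ (bilabial), /v/ (labiodental), /ʒ/ (postalveolar), /ʁ/ (uvular).
Gaps, from front to back: bilabial lacks voiceless (/ɸ/); glottal lacks voiced (/ɦ/).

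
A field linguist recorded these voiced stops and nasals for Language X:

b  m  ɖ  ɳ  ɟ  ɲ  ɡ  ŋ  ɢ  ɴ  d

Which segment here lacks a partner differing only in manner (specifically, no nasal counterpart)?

/d/

Bilabial: /b/ ~ /m/
Retroflex: /ɖ/ ~ /ɳ/
Palatal: /ɟ/ ~ /ɲ/
Velar: /ɡ/ ~ /ŋ/
Uvular: /ɢ/ ~ /ɴ/
Alveolar: only /d/ (oral stop); no nasal partner.
So /d/ is the unpaired segment.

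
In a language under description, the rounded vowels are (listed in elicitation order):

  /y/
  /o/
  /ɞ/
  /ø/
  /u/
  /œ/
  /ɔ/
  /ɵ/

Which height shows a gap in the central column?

height            front     central   back    
high              y         —         u       
high-mid          ø         ɵ         o       
low-mid           œ         ɞ         ɔ       
Every height has a central member except high, where /ʉ/ would be expected.

high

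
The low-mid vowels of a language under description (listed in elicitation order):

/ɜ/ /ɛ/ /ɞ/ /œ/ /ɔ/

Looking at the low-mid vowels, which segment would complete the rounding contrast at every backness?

/ʌ/

backness          unrounded  rounded 
front             ɛ         œ       
central           ɜ         ɞ       
back              —         ɔ       
The back row has no unrounded member, so the gap is the back unrounded vowel /ʌ/.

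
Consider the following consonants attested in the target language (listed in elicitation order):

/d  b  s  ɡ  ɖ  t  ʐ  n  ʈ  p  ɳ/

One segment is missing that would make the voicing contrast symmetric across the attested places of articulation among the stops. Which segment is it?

/k/

place of articulation  voiceless  voiced  
bilabial          p         b       
alveolar          t         d       
retroflex         ʈ         ɖ       
velar             —         ɡ       
The velar row has no voiceless member, so the gap is the voiceless velar stop /k/.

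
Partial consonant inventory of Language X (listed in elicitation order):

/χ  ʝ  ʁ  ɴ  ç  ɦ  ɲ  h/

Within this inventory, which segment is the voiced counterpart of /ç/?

/ʝ/

/ç/ is a voiceless palatal fricative.
The voiced counterpart is a voiced palatal fricative — in this inventory, /ʝ/.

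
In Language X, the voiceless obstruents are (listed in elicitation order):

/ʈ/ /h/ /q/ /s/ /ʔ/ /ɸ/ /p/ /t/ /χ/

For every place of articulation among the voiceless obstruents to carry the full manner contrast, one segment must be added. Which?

/ʂ/

bilabial: stop /p/, fricative /ɸ/.
alveolar: stop /t/, fricative /s/.
retroflex: stop /ʈ/, fricative —.
uvular: stop /q/, fricative /χ/.
glottal: stop /ʔ/, fricative /h/.
The retroflex row has no fricative member, so the gap is the retroflex fricative /ʂ/.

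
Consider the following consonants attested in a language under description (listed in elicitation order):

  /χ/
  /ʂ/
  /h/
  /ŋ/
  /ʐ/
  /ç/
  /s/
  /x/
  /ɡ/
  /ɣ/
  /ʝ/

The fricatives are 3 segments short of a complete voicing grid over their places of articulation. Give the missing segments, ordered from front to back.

/z/, /ʁ/, /ɦ/

Voiceless: /s/ (alveolar), /ʂ/ (retroflex), /ç/ (palatal), /x/ (velar), /χ/ (uvular), /h/ (glottal).
Voiced: /ʐ/ (retroflex), /ʝ/ (palatal), /ɣ/ (velar).
Gaps, from front to back: alveolar lacks voiced (/z/); uvular lacks voiced (/ʁ/); glottal lacks voiced (/ɦ/).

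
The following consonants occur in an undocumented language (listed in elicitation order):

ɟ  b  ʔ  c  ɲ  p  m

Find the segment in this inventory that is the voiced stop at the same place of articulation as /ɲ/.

/ɲ/ is a palatal nasal.
The voiced stop at the same place is a voiced palatal stop — in this inventory, /ɟ/.

/ɟ/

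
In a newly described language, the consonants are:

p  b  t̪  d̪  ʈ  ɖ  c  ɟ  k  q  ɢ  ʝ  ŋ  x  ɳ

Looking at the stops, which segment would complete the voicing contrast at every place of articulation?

/ɡ/

bilabial: voiceless /p/, voiced /b/.
dental: voiceless /t̪/, voiced /d̪/.
retroflex: voiceless /ʈ/, voiced /ɖ/.
palatal: voiceless /c/, voiced /ɟ/.
velar: voiceless /k/, voiced —.
uvular: voiceless /q/, voiced /ɢ/.
The velar row has no voiced member, so the gap is the voiced velar stop /ɡ/.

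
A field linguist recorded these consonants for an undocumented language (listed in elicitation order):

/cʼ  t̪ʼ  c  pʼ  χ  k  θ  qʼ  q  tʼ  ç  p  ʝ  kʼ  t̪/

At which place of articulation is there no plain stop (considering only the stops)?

alveolar

Plain: /p/ (bilabial), /t̪/ (dental), /c/ (palatal), /k/ (velar), /q/ (uvular).
Ejective: /pʼ/ (bilabial), /t̪ʼ/ (dental), /tʼ/ (alveolar), /cʼ/ (palatal), /kʼ/ (velar), /qʼ/ (uvular).
Every place of articulation has a plain member except alveolar, where /t/ would be expected.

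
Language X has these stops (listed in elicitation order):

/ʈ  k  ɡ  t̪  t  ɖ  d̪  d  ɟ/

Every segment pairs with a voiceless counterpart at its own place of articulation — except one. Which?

Dental: /t̪/ ~ /d̪/
Alveolar: /t/ ~ /d/
Retroflex: /ʈ/ ~ /ɖ/
Velar: /k/ ~ /ɡ/
Palatal: only /ɟ/ (voiced); no voiceless partner.
So /ɟ/ is the unpaired segment.

/ɟ/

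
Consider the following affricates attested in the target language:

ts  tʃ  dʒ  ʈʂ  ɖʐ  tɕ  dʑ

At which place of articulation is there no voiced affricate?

place of articulation  voiceless  voiced  
alveolar          ts        —       
postalveolar      tʃ        dʒ      
retroflex         ʈʂ        ɖʐ      
alveolo-palatal   tɕ        dʑ      
Every place of articulation has a voiced member except alveolar, where /dz/ would be expected.

alveolar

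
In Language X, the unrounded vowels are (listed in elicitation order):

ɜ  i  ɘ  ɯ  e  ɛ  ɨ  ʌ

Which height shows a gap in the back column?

height            front     central   back    
high              i         ɨ         ɯ       
high-mid          e         ɘ         —       
low-mid           ɛ         ɜ         ʌ       
Every height has a back member except high-mid, where /ɤ/ would be expected.

high-mid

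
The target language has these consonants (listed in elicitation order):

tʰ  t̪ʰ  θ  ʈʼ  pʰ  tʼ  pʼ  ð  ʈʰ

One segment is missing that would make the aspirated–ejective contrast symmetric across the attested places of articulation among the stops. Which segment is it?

/t̪ʼ/

bilabial: aspirated /pʰ/, ejective /pʼ/.
dental: aspirated /t̪ʰ/, ejective —.
alveolar: aspirated /tʰ/, ejective /tʼ/.
retroflex: aspirated /ʈʰ/, ejective /ʈʼ/.
The dental row has no ejective member, so the gap is the ejective dental stop /t̪ʼ/.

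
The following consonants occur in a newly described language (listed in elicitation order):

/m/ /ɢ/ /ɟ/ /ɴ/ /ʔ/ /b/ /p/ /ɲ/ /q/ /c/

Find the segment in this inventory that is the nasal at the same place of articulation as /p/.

/m/

/p/ is a voiceless bilabial stop.
The nasal at the same place is a bilabial nasal — in this inventory, /m/.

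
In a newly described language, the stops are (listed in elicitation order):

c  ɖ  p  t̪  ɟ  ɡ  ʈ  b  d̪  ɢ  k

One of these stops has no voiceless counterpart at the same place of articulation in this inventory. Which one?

Bilabial: /p/ ~ /b/
Dental: /t̪/ ~ /d̪/
Retroflex: /ʈ/ ~ /ɖ/
Palatal: /c/ ~ /ɟ/
Velar: /k/ ~ /ɡ/
Uvular: only /ɢ/ (voiced); no voiceless partner.
So /ɢ/ is the unpaired segment.

/ɢ/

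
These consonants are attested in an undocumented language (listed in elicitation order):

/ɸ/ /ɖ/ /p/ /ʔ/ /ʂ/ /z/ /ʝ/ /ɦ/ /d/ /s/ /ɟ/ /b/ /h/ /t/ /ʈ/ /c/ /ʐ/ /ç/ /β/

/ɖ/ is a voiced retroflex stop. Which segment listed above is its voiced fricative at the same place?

The voiced fricative at the same place is a voiced retroflex fricative — in this inventory, /ʐ/.

/ʐ/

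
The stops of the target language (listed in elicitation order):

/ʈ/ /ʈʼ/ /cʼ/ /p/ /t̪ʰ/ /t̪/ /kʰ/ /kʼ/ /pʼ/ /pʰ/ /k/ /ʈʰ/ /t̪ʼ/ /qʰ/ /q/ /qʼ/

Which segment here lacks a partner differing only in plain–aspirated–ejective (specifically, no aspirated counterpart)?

Bilabial: /p/ ~ /pʰ/ ~ /pʼ/
Dental: /t̪/ ~ /t̪ʰ/ ~ /t̪ʼ/
Retroflex: /ʈ/ ~ /ʈʰ/ ~ /ʈʼ/
Velar: /k/ ~ /kʰ/ ~ /kʼ/
Uvular: /q/ ~ /qʰ/ ~ /qʼ/
Palatal: only /cʼ/ (ejective); no aspirated partner.
So /cʼ/ is the unpaired segment.

/cʼ/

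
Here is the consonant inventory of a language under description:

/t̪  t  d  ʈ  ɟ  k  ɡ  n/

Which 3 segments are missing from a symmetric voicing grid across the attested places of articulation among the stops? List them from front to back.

Voiceless: /t̪/ (dental), /t/ (alveolar), /ʈ/ (retroflex), /k/ (velar).
Voiced: /d/ (alveolar), /ɟ/ (palatal), /ɡ/ (velar).
Gaps, from front to back: dental lacks voiced (/d̪/); retroflex lacks voiced (/ɖ/); palatal lacks voiceless (/c/).

/d̪/, /ɖ/, /c/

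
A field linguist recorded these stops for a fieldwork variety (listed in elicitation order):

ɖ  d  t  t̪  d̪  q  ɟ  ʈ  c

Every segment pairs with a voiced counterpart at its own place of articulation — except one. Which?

Dental: /t̪/ ~ /d̪/
Alveolar: /t/ ~ /d/
Retroflex: /ʈ/ ~ /ɖ/
Palatal: /c/ ~ /ɟ/
Uvular: only /q/ (voiceless); no voiced partner.
So /q/ is the unpaired segment.

/q/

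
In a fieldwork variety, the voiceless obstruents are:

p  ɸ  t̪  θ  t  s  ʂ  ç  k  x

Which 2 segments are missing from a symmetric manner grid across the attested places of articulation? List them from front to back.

place of articulation  stop      fricative
bilabial          p         ɸ       
dental            t̪        θ       
alveolar          t         s       
retroflex         —         ʂ       
palatal           —         ç       
velar             k         x       
Gaps, from front to back: retroflex lacks stop (/ʈ/); palatal lacks stop (/c/).

/ʈ/, /c/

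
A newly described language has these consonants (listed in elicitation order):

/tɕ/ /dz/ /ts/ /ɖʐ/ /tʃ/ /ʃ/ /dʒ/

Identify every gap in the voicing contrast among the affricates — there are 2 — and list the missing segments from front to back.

place of articulation  voiceless  voiced  
alveolar          ts        dz      
postalveolar      tʃ        dʒ      
retroflex         —         ɖʐ      
alveolo-palatal   tɕ        —       
Gaps, from front to back: retroflex lacks voiceless (/ʈʂ/); alveolo-palatal lacks voiced (/dʑ/).

/ʈʂ/, /dʑ/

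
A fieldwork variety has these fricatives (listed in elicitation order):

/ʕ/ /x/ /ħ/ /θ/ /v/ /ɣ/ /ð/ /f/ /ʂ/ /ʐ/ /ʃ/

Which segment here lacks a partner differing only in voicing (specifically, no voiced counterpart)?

/ʃ/

Labiodental: /f/ ~ /v/
Dental: /θ/ ~ /ð/
Retroflex: /ʂ/ ~ /ʐ/
Velar: /x/ ~ /ɣ/
Pharyngeal: /ħ/ ~ /ʕ/
Postalveolar: only /ʃ/ (voiceless); no voiced partner.
So /ʃ/ is the unpaired segment.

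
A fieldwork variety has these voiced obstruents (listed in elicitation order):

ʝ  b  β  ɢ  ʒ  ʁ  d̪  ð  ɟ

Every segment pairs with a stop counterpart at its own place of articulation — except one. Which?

Bilabial: /b/ ~ /β/
Dental: /d̪/ ~ /ð/
Palatal: /ɟ/ ~ /ʝ/
Uvular: /ɢ/ ~ /ʁ/
Postalveolar: only /ʒ/ (fricative); no stop partner.
So /ʒ/ is the unpaired segment.

/ʒ/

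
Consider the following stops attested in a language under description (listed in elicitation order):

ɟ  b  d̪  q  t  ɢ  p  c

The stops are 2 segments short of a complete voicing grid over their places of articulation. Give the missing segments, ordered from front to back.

Voiceless: /p/ (bilabial), /t/ (alveolar), /c/ (palatal), /q/ (uvular).
Voiced: /b/ (bilabial), /d̪/ (dental), /ɟ/ (palatal), /ɢ/ (uvular).
Gaps, from front to back: dental lacks voiceless (/t̪/); alveolar lacks voiced (/d/).

/t̪/, /d/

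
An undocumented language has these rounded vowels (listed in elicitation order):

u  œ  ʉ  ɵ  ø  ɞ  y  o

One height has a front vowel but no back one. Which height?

height            front     central   back    
high              y         ʉ         u       
high-mid          ø         ɵ         o       
low-mid           œ         ɞ         —       
Every height has a back member except low-mid, where /ɔ/ would be expected.

low-mid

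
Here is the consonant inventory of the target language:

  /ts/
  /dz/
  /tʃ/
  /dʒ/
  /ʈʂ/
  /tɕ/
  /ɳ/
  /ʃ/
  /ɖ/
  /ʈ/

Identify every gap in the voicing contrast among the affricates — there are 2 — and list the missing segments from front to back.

/ɖʐ/, /dʑ/

Voiceless: /ts/ (alveolar), /tʃ/ (postalveolar), /ʈʂ/ (retroflex), /tɕ/ (alveolo-palatal).
Voiced: /dz/ (alveolar), /dʒ/ (postalveolar).
Gaps, from front to back: retroflex lacks voiced (/ɖʐ/); alveolo-palatal lacks voiced (/dʑ/).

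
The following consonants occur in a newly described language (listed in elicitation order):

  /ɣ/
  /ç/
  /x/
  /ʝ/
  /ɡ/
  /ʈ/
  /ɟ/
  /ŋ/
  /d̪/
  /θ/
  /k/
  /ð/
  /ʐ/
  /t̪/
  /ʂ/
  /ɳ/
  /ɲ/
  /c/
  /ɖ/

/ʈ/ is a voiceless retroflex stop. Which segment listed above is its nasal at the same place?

/ɳ/

The nasal at the same place is a retroflex nasal — in this inventory, /ɳ/.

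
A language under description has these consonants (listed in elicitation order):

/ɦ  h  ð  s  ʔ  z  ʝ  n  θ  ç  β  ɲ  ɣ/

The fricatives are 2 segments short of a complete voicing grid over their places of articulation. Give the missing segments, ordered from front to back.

/ɸ/, /x/

place of articulation  voiceless  voiced  
bilabial          —         β       
dental            θ         ð       
alveolar          s         z       
palatal           ç         ʝ       
velar             —         ɣ       
glottal           h         ɦ       
Gaps, from front to back: bilabial lacks voiceless (/ɸ/); velar lacks voiceless (/x/).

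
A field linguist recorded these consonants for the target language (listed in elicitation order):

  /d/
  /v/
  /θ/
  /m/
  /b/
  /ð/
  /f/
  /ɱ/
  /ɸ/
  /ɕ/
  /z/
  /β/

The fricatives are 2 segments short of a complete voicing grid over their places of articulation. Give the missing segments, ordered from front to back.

/s/, /ʑ/

place of articulation  voiceless  voiced  
bilabial          ɸ         β       
labiodental       f         v       
dental            θ         ð       
alveolar          —         z       
alveolo-palatal   ɕ         —       
Gaps, from front to back: alveolar lacks voiceless (/s/); alveolo-palatal lacks voiced (/ʑ/).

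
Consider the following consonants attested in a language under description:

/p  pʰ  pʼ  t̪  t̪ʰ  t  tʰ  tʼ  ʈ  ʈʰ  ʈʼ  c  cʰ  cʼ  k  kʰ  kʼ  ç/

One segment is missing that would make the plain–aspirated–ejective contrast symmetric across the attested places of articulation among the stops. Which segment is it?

/t̪ʼ/

place of articulation  plain     aspirated  ejective
bilabial          p         pʰ        pʼ      
dental            t̪        t̪ʰ       —       
alveolar          t         tʰ        tʼ      
retroflex         ʈ         ʈʰ        ʈʼ      
palatal           c         cʰ        cʼ      
velar             k         kʰ        kʼ      
The dental row has no ejective member, so the gap is the ejective dental stop /t̪ʼ/.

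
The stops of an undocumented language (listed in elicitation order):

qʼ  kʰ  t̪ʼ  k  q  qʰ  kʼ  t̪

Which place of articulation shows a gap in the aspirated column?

dental

Plain: /t̪/ (dental), /k/ (velar), /q/ (uvular).
Aspirated: /kʰ/ (velar), /qʰ/ (uvular).
Ejective: /t̪ʼ/ (dental), /kʼ/ (velar), /qʼ/ (uvular).
Every place of articulation has an aspirated member except dental, where /t̪ʰ/ would be expected.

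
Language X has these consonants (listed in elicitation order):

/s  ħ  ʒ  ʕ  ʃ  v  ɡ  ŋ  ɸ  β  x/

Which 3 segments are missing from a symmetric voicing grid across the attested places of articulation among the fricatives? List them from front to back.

/f/, /z/, /ɣ/

bilabial: voiceless /ɸ/, voiced /β/.
labiodental: voiceless —, voiced /v/.
alveolar: voiceless /s/, voiced —.
postalveolar: voiceless /ʃ/, voiced /ʒ/.
velar: voiceless /x/, voiced —.
pharyngeal: voiceless /ħ/, voiced /ʕ/.
Gaps, from front to back: labiodental lacks voiceless (/f/); alveolar lacks voiced (/z/); velar lacks voiced (/ɣ/).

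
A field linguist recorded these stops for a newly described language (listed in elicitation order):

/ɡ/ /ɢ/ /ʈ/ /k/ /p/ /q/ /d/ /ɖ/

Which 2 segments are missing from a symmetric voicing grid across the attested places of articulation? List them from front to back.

Voiceless: /p/ (bilabial), /ʈ/ (retroflex), /k/ (velar), /q/ (uvular).
Voiced: /d/ (alveolar), /ɖ/ (retroflex), /ɡ/ (velar), /ɢ/ (uvular).
Gaps, from front to back: bilabial lacks voiced (/b/); alveolar lacks voiceless (/t/).

/b/, /t/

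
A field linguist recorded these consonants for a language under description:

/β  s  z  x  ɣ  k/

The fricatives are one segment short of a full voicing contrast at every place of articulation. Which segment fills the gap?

place of articulation  voiceless  voiced  
bilabial          —         β       
alveolar          s         z       
velar             x         ɣ       
The bilabial row has no voiceless member, so the gap is the voiceless bilabial fricative /ɸ/.

/ɸ/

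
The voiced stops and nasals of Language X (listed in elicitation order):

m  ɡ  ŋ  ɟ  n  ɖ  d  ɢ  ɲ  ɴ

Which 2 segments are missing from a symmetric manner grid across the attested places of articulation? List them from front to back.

place of articulation  oral stop  nasal   
bilabial          —         m       
alveolar          d         n       
retroflex         ɖ         —       
palatal           ɟ         ɲ       
velar             ɡ         ŋ       
uvular            ɢ         ɴ       
Gaps, from front to back: bilabial lacks oral stop (/b/); retroflex lacks nasal (/ɳ/).

/b/, /ɳ/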